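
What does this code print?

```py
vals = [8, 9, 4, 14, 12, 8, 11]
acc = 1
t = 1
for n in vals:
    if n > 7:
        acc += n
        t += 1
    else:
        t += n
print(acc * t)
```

n=8: >7, acc = 1+8 = 9; t=2
n=9: >7, acc = 9+9 = 18; t=3
n=4: not >7; t=7
n=14: >7, acc = 18+14 = 32; t=8
n=12: >7, acc = 32+12 = 44; t=9
n=8: >7, acc = 44+8 = 52; t=10
n=11: >7, acc = 52+11 = 63; t=11
acc*t = 63*11 = 693

693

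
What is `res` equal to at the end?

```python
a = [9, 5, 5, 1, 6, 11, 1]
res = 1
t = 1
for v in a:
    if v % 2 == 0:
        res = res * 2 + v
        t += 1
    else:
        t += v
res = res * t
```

v=9: not even; t=10
v=5: not even; t=15
v=5: not even; t=20
v=1: not even; t=21
v=6: even, res = 1*2+6 = 8; t=22
v=11: not even; t=33
v=1: not even; t=34
res*t = 8*34 = 272

272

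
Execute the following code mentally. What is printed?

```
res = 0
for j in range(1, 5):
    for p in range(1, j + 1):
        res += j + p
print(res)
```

50

j=1,p=1: res = 0+2 = 2
j=2,p=1: res = 2+3 = 5
j=2,p=2: res = 5+4 = 9
j=3,p=1: res = 9+4 = 13
j=3,p=2: res = 13+5 = 18
j=3,p=3: res = 18+6 = 24
j=4,p=1: res = 24+5 = 29
j=4,p=2: res = 29+6 = 35
j=4,p=3: res = 35+7 = 42
j=4,p=4: res = 42+8 = 50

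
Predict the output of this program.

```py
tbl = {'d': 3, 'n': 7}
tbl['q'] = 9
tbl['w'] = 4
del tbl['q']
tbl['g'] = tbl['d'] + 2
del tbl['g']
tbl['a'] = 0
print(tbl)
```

{'d': 3, 'n': 7, 'w': 4, 'a': 0}

tbl['q'] = 9 → {'d': 3, 'n': 7, 'q': 9}
tbl['w'] = 4 → {'d': 3, 'n': 7, 'q': 9, 'w': 4}
del 'q' → {'d': 3, 'n': 7, 'w': 4}
tbl['g'] = tbl['d']+2 = 5 → {'d': 3, 'n': 7, 'w': 4, 'g': 5}
del 'g' → {'d': 3, 'n': 7, 'w': 4}
tbl['a'] = 0 → {'d': 3, 'n': 7, 'w': 4, 'a': 0}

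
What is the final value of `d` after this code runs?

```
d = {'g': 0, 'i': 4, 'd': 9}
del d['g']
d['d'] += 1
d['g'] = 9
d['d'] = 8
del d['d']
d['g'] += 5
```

{'i': 4, 'g': 14}

del 'g' → {'i': 4, 'd': 9}
d['d'] = 9+1 = 10 → {'i': 4, 'd': 10}
d['g'] = 9 → {'i': 4, 'd': 10, 'g': 9}
d['d'] = 8 → {'i': 4, 'd': 8, 'g': 9}
del 'd' → {'i': 4, 'g': 9}
d['g'] = 9+5 = 14 → {'i': 4, 'g': 14}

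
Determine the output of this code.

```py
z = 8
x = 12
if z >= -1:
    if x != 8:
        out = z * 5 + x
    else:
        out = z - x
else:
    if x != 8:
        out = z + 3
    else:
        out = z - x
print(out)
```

z=8, x=12
z >= -1 is True; x != 8 is True
→ out = z * 5 + x = 52

52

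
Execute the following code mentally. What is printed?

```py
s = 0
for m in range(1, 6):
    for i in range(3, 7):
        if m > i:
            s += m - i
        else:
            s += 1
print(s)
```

m=1,i=3: not 1>3, s = 0+1 = 1
m=1,i=4: not 1>4, s = 1+1 = 2
m=1,i=5: not 1>5, s = 2+1 = 3
m=1,i=6: not 1>6, s = 3+1 = 4
m=2,i=3: not 2>3, s = 4+1 = 5
m=2,i=4: not 2>4, s = 5+1 = 6
m=2,i=5: not 2>5, s = 6+1 = 7
m=2,i=6: not 2>6, s = 7+1 = 8
m=3,i=3: not 3>3, s = 8+1 = 9
m=3,i=4: not 3>4, s = 9+1 = 10
m=3,i=5: not 3>5, s = 10+1 = 11
m=3,i=6: not 3>6, s = 11+1 = 12
m=4,i=3: 4>3, s = 12+1 = 13
m=4,i=4: not 4>4, s = 13+1 = 14
m=4,i=5: not 4>5, s = 14+1 = 15
m=4,i=6: not 4>6, s = 15+1 = 16
m=5,i=3: 5>3, s = 16+2 = 18
m=5,i=4: 5>4, s = 18+1 = 19
m=5,i=5: not 5>5, s = 19+1 = 20
m=5,i=6: not 5>6, s = 20+1 = 21

21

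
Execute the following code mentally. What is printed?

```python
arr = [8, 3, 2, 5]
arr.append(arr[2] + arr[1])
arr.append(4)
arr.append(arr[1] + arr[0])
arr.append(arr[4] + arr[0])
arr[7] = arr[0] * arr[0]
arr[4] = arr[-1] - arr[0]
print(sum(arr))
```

append arr[2]+arr[1] = 2+3 = 5 → [8, 3, 2, 5, 5]
append 4 → [8, 3, 2, 5, 5, 4]
append arr[1]+arr[0] = 3+8 = 11 → [8, 3, 2, 5, 5, 4, 11]
append arr[4]+arr[0] = 5+8 = 13 → [8, 3, 2, 5, 5, 4, 11, 13]
arr[7] = arr[0]*arr[0] = 8*8 = 64 → [8, 3, 2, 5, 5, 4, 11, 64]
arr[4] = arr[-1]-arr[0] = 64-8 = 56 → [8, 3, 2, 5, 56, 4, 11, 64]
sum = 153

153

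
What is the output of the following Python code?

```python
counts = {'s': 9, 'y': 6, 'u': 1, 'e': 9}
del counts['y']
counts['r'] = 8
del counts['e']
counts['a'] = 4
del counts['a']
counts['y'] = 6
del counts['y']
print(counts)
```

del 'y' → {'s': 9, 'u': 1, 'e': 9}
counts['r'] = 8 → {'s': 9, 'u': 1, 'e': 9, 'r': 8}
del 'e' → {'s': 9, 'u': 1, 'r': 8}
counts['a'] = 4 → {'s': 9, 'u': 1, 'r': 8, 'a': 4}
del 'a' → {'s': 9, 'u': 1, 'r': 8}
counts['y'] = 6 → {'s': 9, 'u': 1, 'r': 8, 'y': 6}
del 'y' → {'s': 9, 'u': 1, 'r': 8}

{'s': 9, 'u': 1, 'r': 8}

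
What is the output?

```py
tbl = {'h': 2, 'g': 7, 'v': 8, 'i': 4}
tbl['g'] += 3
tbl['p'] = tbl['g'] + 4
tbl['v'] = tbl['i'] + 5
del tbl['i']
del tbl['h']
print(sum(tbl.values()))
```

tbl['g'] = 7+3 = 10 → {'h': 2, 'g': 10, 'v': 8, 'i': 4}
tbl['p'] = tbl['g']+4 = 14 → {'h': 2, 'g': 10, 'v': 8, 'i': 4, 'p': 14}
tbl['v'] = tbl['i']+5 = 9 → {'h': 2, 'g': 10, 'v': 9, 'i': 4, 'p': 14}
del 'i' → {'h': 2, 'g': 10, 'v': 9, 'p': 14}
del 'h' → {'g': 10, 'v': 9, 'p': 14}
sum of values = 33

33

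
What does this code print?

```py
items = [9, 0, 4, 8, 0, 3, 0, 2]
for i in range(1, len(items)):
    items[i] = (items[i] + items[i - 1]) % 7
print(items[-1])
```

i=1: items[1] = (0+9)%7 = 2 → [9, 2, 4, 8, 0, 3, 0, 2]
i=2: items[2] = (4+2)%7 = 6 → [9, 2, 6, 8, 0, 3, 0, 2]
i=3: items[3] = (8+6)%7 = 0 → [9, 2, 6, 0, 0, 3, 0, 2]
i=4: items[4] = (0+0)%7 = 0 → [9, 2, 6, 0, 0, 3, 0, 2]
i=5: items[5] = (3+0)%7 = 3 → [9, 2, 6, 0, 0, 3, 0, 2]
i=6: items[6] = (0+3)%7 = 3 → [9, 2, 6, 0, 0, 3, 3, 2]
i=7: items[7] = (2+3)%7 = 5 → [9, 2, 6, 0, 0, 3, 3, 5]

5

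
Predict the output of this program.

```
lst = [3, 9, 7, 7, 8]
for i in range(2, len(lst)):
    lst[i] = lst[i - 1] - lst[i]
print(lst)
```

i=2: lst[2] = 9-7 = 2 → [3, 9, 2, 7, 8]
i=3: lst[3] = 2-7 = -5 → [3, 9, 2, -5, 8]
i=4: lst[4] = (-5)-8 = -13 → [3, 9, 2, -5, -13]

[3, 9, 2, -5, -13]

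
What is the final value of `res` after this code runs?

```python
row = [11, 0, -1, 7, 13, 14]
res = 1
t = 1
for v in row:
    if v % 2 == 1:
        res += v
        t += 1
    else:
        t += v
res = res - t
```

12

v=11: odd, res = 1+11 = 12; t=2
v=0: not odd; t=2
v=-1: odd, res = 12+(-1) = 11; t=3
v=7: odd, res = 11+7 = 18; t=4
v=13: odd, res = 18+13 = 31; t=5
v=14: not odd; t=19
res-t = 31-19 = 12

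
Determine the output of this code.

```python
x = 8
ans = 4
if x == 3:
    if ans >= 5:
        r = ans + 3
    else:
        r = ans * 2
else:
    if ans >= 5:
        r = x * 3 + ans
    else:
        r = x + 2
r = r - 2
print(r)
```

8

x=8, ans=4
x == 3 is False; ans >= 5 is False
→ r = x + 2 = 10
r = 10-2 = 8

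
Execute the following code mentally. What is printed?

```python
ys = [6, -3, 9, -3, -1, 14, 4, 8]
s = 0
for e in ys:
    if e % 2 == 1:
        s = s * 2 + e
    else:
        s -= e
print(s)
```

e=6: not odd, s = 0-6 = -6
e=-3: odd, s = (-6)*2+(-3) = -15
e=9: odd, s = (-15)*2+9 = -21
e=-3: odd, s = (-21)*2+(-3) = -45
e=-1: odd, s = (-45)*2+(-1) = -91
e=14: not odd, s = (-91)-14 = -105
e=4: not odd, s = (-105)-4 = -109
e=8: not odd, s = (-109)-8 = -117

-117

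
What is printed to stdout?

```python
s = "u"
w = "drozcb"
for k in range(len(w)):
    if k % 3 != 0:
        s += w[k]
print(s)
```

k=0: skip
k=1: add 'r' → 'ur'
k=2: add 'o' → 'uro'
k=3: skip
k=4: add 'c' → 'uroc'
k=5: add 'b' → 'urocb'

urocb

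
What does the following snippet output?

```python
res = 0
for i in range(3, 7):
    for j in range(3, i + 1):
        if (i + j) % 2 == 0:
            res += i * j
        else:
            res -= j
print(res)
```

110

i=3,j=3: even sum, res = 0+9 = 9
i=4,j=3: odd sum, res = 9-3 = 6
i=4,j=4: even sum, res = 6+16 = 22
i=5,j=3: even sum, res = 22+15 = 37
i=5,j=4: odd sum, res = 37-4 = 33
i=5,j=5: even sum, res = 33+25 = 58
i=6,j=3: odd sum, res = 58-3 = 55
i=6,j=4: even sum, res = 55+24 = 79
i=6,j=5: odd sum, res = 79-5 = 74
i=6,j=6: even sum, res = 74+36 = 110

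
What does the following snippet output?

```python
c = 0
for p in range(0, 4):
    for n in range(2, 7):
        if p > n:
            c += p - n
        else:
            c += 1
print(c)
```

p=0,n=2: not 0>2, c = 0+1 = 1
p=0,n=3: not 0>3, c = 1+1 = 2
p=0,n=4: not 0>4, c = 2+1 = 3
p=0,n=5: not 0>5, c = 3+1 = 4
p=0,n=6: not 0>6, c = 4+1 = 5
p=1,n=2: not 1>2, c = 5+1 = 6
p=1,n=3: not 1>3, c = 6+1 = 7
p=1,n=4: not 1>4, c = 7+1 = 8
p=1,n=5: not 1>5, c = 8+1 = 9
p=1,n=6: not 1>6, c = 9+1 = 10
p=2,n=2: not 2>2, c = 10+1 = 11
p=2,n=3: not 2>3, c = 11+1 = 12
p=2,n=4: not 2>4, c = 12+1 = 13
p=2,n=5: not 2>5, c = 13+1 = 14
p=2,n=6: not 2>6, c = 14+1 = 15
p=3,n=2: 3>2, c = 15+1 = 16
p=3,n=3: not 3>3, c = 16+1 = 17
p=3,n=4: not 3>4, c = 17+1 = 18
p=3,n=5: not 3>5, c = 18+1 = 19
p=3,n=6: not 3>6, c = 19+1 = 20

20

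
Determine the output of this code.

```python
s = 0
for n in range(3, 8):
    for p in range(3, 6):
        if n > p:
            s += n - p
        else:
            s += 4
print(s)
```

n=3,p=3: not 3>3, s = 0+4 = 4
n=3,p=4: not 3>4, s = 4+4 = 8
n=3,p=5: not 3>5, s = 8+4 = 12
n=4,p=3: 4>3, s = 12+1 = 13
n=4,p=4: not 4>4, s = 13+4 = 17
n=4,p=5: not 4>5, s = 17+4 = 21
n=5,p=3: 5>3, s = 21+2 = 23
n=5,p=4: 5>4, s = 23+1 = 24
n=5,p=5: not 5>5, s = 24+4 = 28
n=6,p=3: 6>3, s = 28+3 = 31
n=6,p=4: 6>4, s = 31+2 = 33
n=6,p=5: 6>5, s = 33+1 = 34
n=7,p=3: 7>3, s = 34+4 = 38
n=7,p=4: 7>4, s = 38+3 = 41
n=7,p=5: 7>5, s = 41+2 = 43

43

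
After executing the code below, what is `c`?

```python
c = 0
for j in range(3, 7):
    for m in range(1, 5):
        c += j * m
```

j=3,m=1: c = 0+3 = 3
j=3,m=2: c = 3+6 = 9
j=3,m=3: c = 9+9 = 18
j=3,m=4: c = 18+12 = 30
j=4,m=1: c = 30+4 = 34
j=4,m=2: c = 34+8 = 42
j=4,m=3: c = 42+12 = 54
j=4,m=4: c = 54+16 = 70
j=5,m=1: c = 70+5 = 75
j=5,m=2: c = 75+10 = 85
j=5,m=3: c = 85+15 = 100
j=5,m=4: c = 100+20 = 120
j=6,m=1: c = 120+6 = 126
j=6,m=2: c = 126+12 = 138
j=6,m=3: c = 138+18 = 156
j=6,m=4: c = 156+24 = 180

180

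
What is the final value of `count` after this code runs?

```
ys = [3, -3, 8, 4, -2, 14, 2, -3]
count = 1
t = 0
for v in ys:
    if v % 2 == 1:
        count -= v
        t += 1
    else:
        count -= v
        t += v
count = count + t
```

7

v=3: odd, count = 1-3 = -2; t=1
v=-3: odd, count = (-2)-(-3) = 1; t=2
v=8: not odd, count = 1-8 = -7; t=10
v=4: not odd, count = (-7)-4 = -11; t=14
v=-2: not odd, count = (-11)-(-2) = -9; t=12
v=14: not odd, count = (-9)-14 = -23; t=26
v=2: not odd, count = (-23)-2 = -25; t=28
v=-3: odd, count = (-25)-(-3) = -22; t=29
count+t = (-22)+29 = 7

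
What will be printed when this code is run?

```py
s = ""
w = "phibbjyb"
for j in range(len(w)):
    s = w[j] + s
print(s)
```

j=0: prepend 'p' → 'p'
j=1: prepend 'h' → 'hp'
j=2: prepend 'i' → 'ihp'
j=3: prepend 'b' → 'bihp'
j=4: prepend 'b' → 'bbihp'
j=5: prepend 'j' → 'jbbihp'
j=6: prepend 'y' → 'yjbbihp'
j=7: prepend 'b' → 'byjbbihp'

byjbbihp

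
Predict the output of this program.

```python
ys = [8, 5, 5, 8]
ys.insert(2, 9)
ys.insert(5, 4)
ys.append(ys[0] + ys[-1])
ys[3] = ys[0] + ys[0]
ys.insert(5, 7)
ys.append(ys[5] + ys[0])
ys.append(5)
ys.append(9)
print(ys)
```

[8, 5, 9, 16, 8, 7, 4, 12, 15, 5, 9]

insert 9 at 2 → [8, 5, 9, 5, 8]
insert 4 at 5 → [8, 5, 9, 5, 8, 4]
append ys[0]+ys[-1] = 8+4 = 12 → [8, 5, 9, 5, 8, 4, 12]
ys[3] = ys[0]+ys[0] = 8+8 = 16 → [8, 5, 9, 16, 8, 4, 12]
insert 7 at 5 → [8, 5, 9, 16, 8, 7, 4, 12]
append ys[5]+ys[0] = 7+8 = 15 → [8, 5, 9, 16, 8, 7, 4, 12, 15]
append 5 → [8, 5, 9, 16, 8, 7, 4, 12, 15, 5]
append 9 → [8, 5, 9, 16, 8, 7, 4, 12, 15, 5, 9]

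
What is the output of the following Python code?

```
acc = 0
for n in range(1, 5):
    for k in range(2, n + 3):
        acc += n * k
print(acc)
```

n=1,k=2: acc = 0+2 = 2
n=1,k=3: acc = 2+3 = 5
n=2,k=2: acc = 5+4 = 9
n=2,k=3: acc = 9+6 = 15
n=2,k=4: acc = 15+8 = 23
n=3,k=2: acc = 23+6 = 29
n=3,k=3: acc = 29+9 = 38
n=3,k=4: acc = 38+12 = 50
n=3,k=5: acc = 50+15 = 65
n=4,k=2: acc = 65+8 = 73
n=4,k=3: acc = 73+12 = 85
n=4,k=4: acc = 85+16 = 101
n=4,k=5: acc = 101+20 = 121
n=4,k=6: acc = 121+24 = 145

145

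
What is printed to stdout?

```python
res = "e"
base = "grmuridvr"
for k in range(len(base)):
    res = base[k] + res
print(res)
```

rvdirumrge

k=0: prepend 'g' → 'ge'
k=1: prepend 'r' → 'rge'
k=2: prepend 'm' → 'mrge'
k=3: prepend 'u' → 'umrge'
k=4: prepend 'r' → 'rumrge'
k=5: prepend 'i' → 'irumrge'
k=6: prepend 'd' → 'dirumrge'
k=7: prepend 'v' → 'vdirumrge'
k=8: prepend 'r' → 'rvdirumrge'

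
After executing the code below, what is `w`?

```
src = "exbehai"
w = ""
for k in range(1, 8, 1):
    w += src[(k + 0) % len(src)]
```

'xbehaie'

k=1: add src[1]='x' → 'x'
k=2: add src[2]='b' → 'xb'
k=3: add src[3]='e' → 'xbe'
k=4: add src[4]='h' → 'xbeh'
k=5: add src[5]='a' → 'xbeha'
k=6: add src[6]='i' → 'xbehai'
k=7: add src[0]='e' → 'xbehaie'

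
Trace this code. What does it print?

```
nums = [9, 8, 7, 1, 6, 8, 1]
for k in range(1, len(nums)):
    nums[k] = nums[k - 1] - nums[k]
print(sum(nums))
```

-59

k=1: nums[1] = 9-8 = 1 → [9, 1, 7, 1, 6, 8, 1]
k=2: nums[2] = 1-7 = -6 → [9, 1, -6, 1, 6, 8, 1]
k=3: nums[3] = (-6)-1 = -7 → [9, 1, -6, -7, 6, 8, 1]
k=4: nums[4] = (-7)-6 = -13 → [9, 1, -6, -7, -13, 8, 1]
k=5: nums[5] = (-13)-8 = -21 → [9, 1, -6, -7, -13, -21, 1]
k=6: nums[6] = (-21)-1 = -22 → [9, 1, -6, -7, -13, -21, -22]
sum = -59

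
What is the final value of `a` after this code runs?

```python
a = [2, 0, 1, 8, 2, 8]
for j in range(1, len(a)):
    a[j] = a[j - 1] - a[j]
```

[2, 2, 1, -7, -9, -17]

j=1: a[1] = 2-0 = 2 → [2, 2, 1, 8, 2, 8]
j=2: a[2] = 2-1 = 1 → [2, 2, 1, 8, 2, 8]
j=3: a[3] = 1-8 = -7 → [2, 2, 1, -7, 2, 8]
j=4: a[4] = (-7)-2 = -9 → [2, 2, 1, -7, -9, 8]
j=5: a[5] = (-9)-8 = -17 → [2, 2, 1, -7, -9, -17]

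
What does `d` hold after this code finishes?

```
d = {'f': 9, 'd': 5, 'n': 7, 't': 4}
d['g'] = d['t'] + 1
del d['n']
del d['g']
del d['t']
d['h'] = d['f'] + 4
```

{'f': 9, 'd': 5, 'h': 13}

d['g'] = d['t']+1 = 5 → {'f': 9, 'd': 5, 'n': 7, 't': 4, 'g': 5}
del 'n' → {'f': 9, 'd': 5, 't': 4, 'g': 5}
del 'g' → {'f': 9, 'd': 5, 't': 4}
del 't' → {'f': 9, 'd': 5}
d['h'] = d['f']+4 = 13 → {'f': 9, 'd': 5, 'h': 13}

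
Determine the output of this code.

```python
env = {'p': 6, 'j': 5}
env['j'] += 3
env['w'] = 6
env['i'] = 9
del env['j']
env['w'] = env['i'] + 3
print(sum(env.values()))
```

27

env['j'] = 5+3 = 8 → {'p': 6, 'j': 8}
env['w'] = 6 → {'p': 6, 'j': 8, 'w': 6}
env['i'] = 9 → {'p': 6, 'j': 8, 'w': 6, 'i': 9}
del 'j' → {'p': 6, 'w': 6, 'i': 9}
env['w'] = env['i']+3 = 12 → {'p': 6, 'w': 12, 'i': 9}
sum of values = 27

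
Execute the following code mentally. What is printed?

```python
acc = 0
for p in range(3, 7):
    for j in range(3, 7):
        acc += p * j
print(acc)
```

p=3,j=3: acc = 0+9 = 9
p=3,j=4: acc = 9+12 = 21
p=3,j=5: acc = 21+15 = 36
p=3,j=6: acc = 36+18 = 54
p=4,j=3: acc = 54+12 = 66
p=4,j=4: acc = 66+16 = 82
p=4,j=5: acc = 82+20 = 102
p=4,j=6: acc = 102+24 = 126
p=5,j=3: acc = 126+15 = 141
p=5,j=4: acc = 141+20 = 161
p=5,j=5: acc = 161+25 = 186
p=5,j=6: acc = 186+30 = 216
p=6,j=3: acc = 216+18 = 234
p=6,j=4: acc = 234+24 = 258
p=6,j=5: acc = 258+30 = 288
p=6,j=6: acc = 288+36 = 324

324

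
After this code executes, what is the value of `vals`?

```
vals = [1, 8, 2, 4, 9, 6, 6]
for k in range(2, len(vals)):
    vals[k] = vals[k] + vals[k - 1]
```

k=2: vals[2] = 2+8 = 10 → [1, 8, 10, 4, 9, 6, 6]
k=3: vals[3] = 4+10 = 14 → [1, 8, 10, 14, 9, 6, 6]
k=4: vals[4] = 9+14 = 23 → [1, 8, 10, 14, 23, 6, 6]
k=5: vals[5] = 6+23 = 29 → [1, 8, 10, 14, 23, 29, 6]
k=6: vals[6] = 6+29 = 35 → [1, 8, 10, 14, 23, 29, 35]

[1, 8, 10, 14, 23, 29, 35]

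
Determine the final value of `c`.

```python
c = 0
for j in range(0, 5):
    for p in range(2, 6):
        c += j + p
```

110

j=0,p=2: c = 0+2 = 2
j=0,p=3: c = 2+3 = 5
j=0,p=4: c = 5+4 = 9
j=0,p=5: c = 9+5 = 14
j=1,p=2: c = 14+3 = 17
j=1,p=3: c = 17+4 = 21
j=1,p=4: c = 21+5 = 26
j=1,p=5: c = 26+6 = 32
j=2,p=2: c = 32+4 = 36
j=2,p=3: c = 36+5 = 41
j=2,p=4: c = 41+6 = 47
j=2,p=5: c = 47+7 = 54
j=3,p=2: c = 54+5 = 59
j=3,p=3: c = 59+6 = 65
j=3,p=4: c = 65+7 = 72
j=3,p=5: c = 72+8 = 80
j=4,p=2: c = 80+6 = 86
j=4,p=3: c = 86+7 = 93
j=4,p=4: c = 93+8 = 101
j=4,p=5: c = 101+9 = 110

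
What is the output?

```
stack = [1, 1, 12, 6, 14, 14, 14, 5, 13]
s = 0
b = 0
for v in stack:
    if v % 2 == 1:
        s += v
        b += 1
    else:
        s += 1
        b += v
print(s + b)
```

v=1: odd, s = 0+1 = 1; b=1
v=1: odd, s = 1+1 = 2; b=2
v=12: not odd, s = 2+1 = 3; b=14
v=6: not odd, s = 3+1 = 4; b=20
v=14: not odd, s = 4+1 = 5; b=34
v=14: not odd, s = 5+1 = 6; b=48
v=14: not odd, s = 6+1 = 7; b=62
v=5: odd, s = 7+5 = 12; b=63
v=13: odd, s = 12+13 = 25; b=64
s+b = 25+64 = 89

89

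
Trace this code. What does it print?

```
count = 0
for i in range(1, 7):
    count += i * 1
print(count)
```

i=1: count = 0+1*1 = 1
i=2: count = 1+2*1 = 3
i=3: count = 3+3*1 = 6
i=4: count = 6+4*1 = 10
i=5: count = 10+5*1 = 15
i=6: count = 15+6*1 = 21

21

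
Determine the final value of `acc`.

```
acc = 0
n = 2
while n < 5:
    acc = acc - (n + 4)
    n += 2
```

-14

n=2: acc = 0-6 = -6
n=4: acc = (-6)-8 = -14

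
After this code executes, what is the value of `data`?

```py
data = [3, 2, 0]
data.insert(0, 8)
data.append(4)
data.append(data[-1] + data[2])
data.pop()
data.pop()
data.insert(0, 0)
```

insert 8 at 0 → [8, 3, 2, 0]
append 4 → [8, 3, 2, 0, 4]
append data[-1]+data[2] = 4+2 = 6 → [8, 3, 2, 0, 4, 6]
pop() removes 6 → [8, 3, 2, 0, 4]
pop() removes 4 → [8, 3, 2, 0]
insert 0 at 0 → [0, 8, 3, 2, 0]

[0, 8, 3, 2, 0]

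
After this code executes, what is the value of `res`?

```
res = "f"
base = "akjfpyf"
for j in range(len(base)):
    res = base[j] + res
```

'fypfjkaf'

j=0: prepend 'a' → 'af'
j=1: prepend 'k' → 'kaf'
j=2: prepend 'j' → 'jkaf'
j=3: prepend 'f' → 'fjkaf'
j=4: prepend 'p' → 'pfjkaf'
j=5: prepend 'y' → 'ypfjkaf'
j=6: prepend 'f' → 'fypfjkaf'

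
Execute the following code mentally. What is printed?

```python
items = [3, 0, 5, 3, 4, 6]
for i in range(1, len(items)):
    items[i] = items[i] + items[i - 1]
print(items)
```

[3, 3, 8, 11, 15, 21]

i=1: items[1] = 0+3 = 3 → [3, 3, 5, 3, 4, 6]
i=2: items[2] = 5+3 = 8 → [3, 3, 8, 3, 4, 6]
i=3: items[3] = 3+8 = 11 → [3, 3, 8, 11, 4, 6]
i=4: items[4] = 4+11 = 15 → [3, 3, 8, 11, 15, 6]
i=5: items[5] = 6+15 = 21 → [3, 3, 8, 11, 15, 21]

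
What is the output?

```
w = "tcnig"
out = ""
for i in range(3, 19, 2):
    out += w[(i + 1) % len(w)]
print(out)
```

gcitngci

i=3: add w[4]='g' → 'g'
i=5: add w[1]='c' → 'gc'
i=7: add w[3]='i' → 'gci'
i=9: add w[0]='t' → 'gcit'
i=11: add w[2]='n' → 'gcitn'
i=13: add w[4]='g' → 'gcitng'
i=15: add w[1]='c' → 'gcitngc'
i=17: add w[3]='i' → 'gcitngci'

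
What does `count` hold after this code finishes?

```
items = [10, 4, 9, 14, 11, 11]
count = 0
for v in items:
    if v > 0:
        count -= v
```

-59

v=10: >0, count = 0-10 = -10
v=4: >0, count = (-10)-4 = -14
v=9: >0, count = (-14)-9 = -23
v=14: >0, count = (-23)-14 = -37
v=11: >0, count = (-37)-11 = -48
v=11: >0, count = (-48)-11 = -59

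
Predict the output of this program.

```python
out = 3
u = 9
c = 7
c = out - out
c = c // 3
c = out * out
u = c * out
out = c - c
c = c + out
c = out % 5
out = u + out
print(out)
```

27

c = 3-3 = 0
c = 0//3 = 0
c = 3*3 = 9
u = 9*3 = 27
out = 9-9 = 0
c = 9+0 = 9
c = 0%5 = 0
out = 27+0 = 27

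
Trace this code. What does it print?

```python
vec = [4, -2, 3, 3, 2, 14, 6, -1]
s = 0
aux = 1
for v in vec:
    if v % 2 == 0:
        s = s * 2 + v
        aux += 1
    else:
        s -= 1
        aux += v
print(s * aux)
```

v=4: even, s = 0*2+4 = 4; aux=2
v=-2: even, s = 4*2+(-2) = 6; aux=3
v=3: not even, s = 6-1 = 5; aux=6
v=3: not even, s = 5-1 = 4; aux=9
v=2: even, s = 4*2+2 = 10; aux=10
v=14: even, s = 10*2+14 = 34; aux=11
v=6: even, s = 34*2+6 = 74; aux=12
v=-1: not even, s = 74-1 = 73; aux=11
s*aux = 73*11 = 803

803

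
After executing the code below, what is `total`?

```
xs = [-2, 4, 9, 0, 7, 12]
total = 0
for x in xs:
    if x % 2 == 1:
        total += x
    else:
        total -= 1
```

x=-2: not odd, total = 0-1 = -1
x=4: not odd, total = (-1)-1 = -2
x=9: odd, total = (-2)+9 = 7
x=0: not odd, total = 7-1 = 6
x=7: odd, total = 6+7 = 13
x=12: not odd, total = 13-1 = 12

12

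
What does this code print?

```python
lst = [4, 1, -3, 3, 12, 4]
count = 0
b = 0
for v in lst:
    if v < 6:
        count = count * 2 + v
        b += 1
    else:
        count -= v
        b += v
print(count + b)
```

v=4: <6, count = 0*2+4 = 4; b=1
v=1: <6, count = 4*2+1 = 9; b=2
v=-3: <6, count = 9*2+(-3) = 15; b=3
v=3: <6, count = 15*2+3 = 33; b=4
v=12: not <6, count = 33-12 = 21; b=16
v=4: <6, count = 21*2+4 = 46; b=17
count+b = 46+17 = 63

63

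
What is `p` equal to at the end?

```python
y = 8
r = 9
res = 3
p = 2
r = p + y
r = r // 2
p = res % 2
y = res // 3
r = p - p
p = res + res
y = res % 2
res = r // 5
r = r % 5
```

r = 2+8 = 10
r = 10//2 = 5
p = 3%2 = 1
y = 3//3 = 1
r = 1-1 = 0
p = 3+3 = 6
y = 3%2 = 1
res = 0//5 = 0
r = 0%5 = 0

6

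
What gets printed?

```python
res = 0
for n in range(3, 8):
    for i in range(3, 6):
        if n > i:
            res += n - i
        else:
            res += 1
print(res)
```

n=3,i=3: not 3>3, res = 0+1 = 1
n=3,i=4: not 3>4, res = 1+1 = 2
n=3,i=5: not 3>5, res = 2+1 = 3
n=4,i=3: 4>3, res = 3+1 = 4
n=4,i=4: not 4>4, res = 4+1 = 5
n=4,i=5: not 4>5, res = 5+1 = 6
n=5,i=3: 5>3, res = 6+2 = 8
n=5,i=4: 5>4, res = 8+1 = 9
n=5,i=5: not 5>5, res = 9+1 = 10
n=6,i=3: 6>3, res = 10+3 = 13
n=6,i=4: 6>4, res = 13+2 = 15
n=6,i=5: 6>5, res = 15+1 = 16
n=7,i=3: 7>3, res = 16+4 = 20
n=7,i=4: 7>4, res = 20+3 = 23
n=7,i=5: 7>5, res = 23+2 = 25

25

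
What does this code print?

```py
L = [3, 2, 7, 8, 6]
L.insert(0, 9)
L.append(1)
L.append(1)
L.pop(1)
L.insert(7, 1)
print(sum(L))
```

insert 9 at 0 → [9, 3, 2, 7, 8, 6]
append 1 → [9, 3, 2, 7, 8, 6, 1]
append 1 → [9, 3, 2, 7, 8, 6, 1, 1]
pop(1) removes 3 → [9, 2, 7, 8, 6, 1, 1]
insert 1 at 7 → [9, 2, 7, 8, 6, 1, 1, 1]
sum = 35

35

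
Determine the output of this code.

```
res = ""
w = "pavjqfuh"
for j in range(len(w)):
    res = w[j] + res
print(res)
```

j=0: prepend 'p' → 'p'
j=1: prepend 'a' → 'ap'
j=2: prepend 'v' → 'vap'
j=3: prepend 'j' → 'jvap'
j=4: prepend 'q' → 'qjvap'
j=5: prepend 'f' → 'fqjvap'
j=6: prepend 'u' → 'ufqjvap'
j=7: prepend 'h' → 'hufqjvap'

hufqjvap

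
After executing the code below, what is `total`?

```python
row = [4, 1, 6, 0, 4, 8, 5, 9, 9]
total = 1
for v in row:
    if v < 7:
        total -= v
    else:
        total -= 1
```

v=4: <7, total = 1-4 = -3
v=1: <7, total = (-3)-1 = -4
v=6: <7, total = (-4)-6 = -10
v=0: <7, total = (-10)-0 = -10
v=4: <7, total = (-10)-4 = -14
v=8: not <7, total = (-14)-1 = -15
v=5: <7, total = (-15)-5 = -20
v=9: not <7, total = (-20)-1 = -21
v=9: not <7, total = (-21)-1 = -22

-22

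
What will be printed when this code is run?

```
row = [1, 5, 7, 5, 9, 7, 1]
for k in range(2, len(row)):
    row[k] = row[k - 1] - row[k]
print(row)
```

[1, 5, -2, -7, -16, -23, -24]

k=2: row[2] = 5-7 = -2 → [1, 5, -2, 5, 9, 7, 1]
k=3: row[3] = (-2)-5 = -7 → [1, 5, -2, -7, 9, 7, 1]
k=4: row[4] = (-7)-9 = -16 → [1, 5, -2, -7, -16, 7, 1]
k=5: row[5] = (-16)-7 = -23 → [1, 5, -2, -7, -16, -23, 1]
k=6: row[6] = (-23)-1 = -24 → [1, 5, -2, -7, -16, -23, -24]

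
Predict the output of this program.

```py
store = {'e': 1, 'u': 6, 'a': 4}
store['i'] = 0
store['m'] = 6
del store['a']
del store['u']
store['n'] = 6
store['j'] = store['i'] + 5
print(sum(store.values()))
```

store['i'] = 0 → {'e': 1, 'u': 6, 'a': 4, 'i': 0}
store['m'] = 6 → {'e': 1, 'u': 6, 'a': 4, 'i': 0, 'm': 6}
del 'a' → {'e': 1, 'u': 6, 'i': 0, 'm': 6}
del 'u' → {'e': 1, 'i': 0, 'm': 6}
store['n'] = 6 → {'e': 1, 'i': 0, 'm': 6, 'n': 6}
store['j'] = store['i']+5 = 5 → {'e': 1, 'i': 0, 'm': 6, 'n': 6, 'j': 5}
sum of values = 18

18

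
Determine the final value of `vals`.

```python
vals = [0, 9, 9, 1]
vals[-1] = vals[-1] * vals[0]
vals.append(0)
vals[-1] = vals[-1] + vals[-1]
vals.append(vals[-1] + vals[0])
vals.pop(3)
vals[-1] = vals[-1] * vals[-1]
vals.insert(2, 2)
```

vals[-1] = vals[-1]*vals[0] = 1*0 = 0 → [0, 9, 9, 0]
append 0 → [0, 9, 9, 0, 0]
vals[-1] = vals[-1]+vals[-1] = 0+0 = 0 → [0, 9, 9, 0, 0]
append vals[-1]+vals[0] = 0+0 = 0 → [0, 9, 9, 0, 0, 0]
pop(3) removes 0 → [0, 9, 9, 0, 0]
vals[-1] = vals[-1]*vals[-1] = 0*0 = 0 → [0, 9, 9, 0, 0]
insert 2 at 2 → [0, 9, 2, 9, 0, 0]

[0, 9, 2, 9, 0, 0]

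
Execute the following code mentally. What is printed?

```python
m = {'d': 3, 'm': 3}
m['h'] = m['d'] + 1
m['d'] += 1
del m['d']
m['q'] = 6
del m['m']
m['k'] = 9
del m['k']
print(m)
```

{'h': 4, 'q': 6}

m['h'] = m['d']+1 = 4 → {'d': 3, 'm': 3, 'h': 4}
m['d'] = 3+1 = 4 → {'d': 4, 'm': 3, 'h': 4}
del 'd' → {'m': 3, 'h': 4}
m['q'] = 6 → {'m': 3, 'h': 4, 'q': 6}
del 'm' → {'h': 4, 'q': 6}
m['k'] = 9 → {'h': 4, 'q': 6, 'k': 9}
del 'k' → {'h': 4, 'q': 6}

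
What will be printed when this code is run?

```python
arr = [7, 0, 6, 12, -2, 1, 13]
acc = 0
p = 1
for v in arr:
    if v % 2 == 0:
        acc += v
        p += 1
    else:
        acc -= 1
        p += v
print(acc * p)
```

v=7: not even, acc = 0-1 = -1; p=8
v=0: even, acc = (-1)+0 = -1; p=9
v=6: even, acc = (-1)+6 = 5; p=10
v=12: even, acc = 5+12 = 17; p=11
v=-2: even, acc = 17+(-2) = 15; p=12
v=1: not even, acc = 15-1 = 14; p=13
v=13: not even, acc = 14-1 = 13; p=26
acc*p = 13*26 = 338

338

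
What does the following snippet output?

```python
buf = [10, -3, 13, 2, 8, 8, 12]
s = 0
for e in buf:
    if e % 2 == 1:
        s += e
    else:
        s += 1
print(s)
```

e=10: not odd, s = 0+1 = 1
e=-3: odd, s = 1+(-3) = -2
e=13: odd, s = (-2)+13 = 11
e=2: not odd, s = 11+1 = 12
e=8: not odd, s = 12+1 = 13
e=8: not odd, s = 13+1 = 14
e=12: not odd, s = 14+1 = 15

15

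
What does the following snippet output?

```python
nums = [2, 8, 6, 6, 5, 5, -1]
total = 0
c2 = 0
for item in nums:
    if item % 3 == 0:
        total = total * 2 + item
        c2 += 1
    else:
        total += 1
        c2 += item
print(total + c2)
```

item=2: not %3==0, total = 0+1 = 1; c2=2
item=8: not %3==0, total = 1+1 = 2; c2=10
item=6: %3==0, total = 2*2+6 = 10; c2=11
item=6: %3==0, total = 10*2+6 = 26; c2=12
item=5: not %3==0, total = 26+1 = 27; c2=17
item=5: not %3==0, total = 27+1 = 28; c2=22
item=-1: not %3==0, total = 28+1 = 29; c2=21
total+c2 = 29+21 = 50

50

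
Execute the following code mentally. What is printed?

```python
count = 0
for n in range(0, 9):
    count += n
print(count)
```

n=0: count = 0+0 = 0
n=1: count = 0+1 = 1
n=2: count = 1+2 = 3
n=3: count = 3+3 = 6
n=4: count = 6+4 = 10
n=5: count = 10+5 = 15
n=6: count = 15+6 = 21
n=7: count = 21+7 = 28
n=8: count = 28+8 = 36

36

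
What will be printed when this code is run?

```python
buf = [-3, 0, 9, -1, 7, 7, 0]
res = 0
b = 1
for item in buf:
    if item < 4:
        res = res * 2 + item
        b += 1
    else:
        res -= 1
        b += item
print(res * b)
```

-952

item=-3: <4, res = 0*2+(-3) = -3; b=2
item=0: <4, res = (-3)*2+0 = -6; b=3
item=9: not <4, res = (-6)-1 = -7; b=12
item=-1: <4, res = (-7)*2+(-1) = -15; b=13
item=7: not <4, res = (-15)-1 = -16; b=20
item=7: not <4, res = (-16)-1 = -17; b=27
item=0: <4, res = (-17)*2+0 = -34; b=28
res*b = (-34)*28 = -952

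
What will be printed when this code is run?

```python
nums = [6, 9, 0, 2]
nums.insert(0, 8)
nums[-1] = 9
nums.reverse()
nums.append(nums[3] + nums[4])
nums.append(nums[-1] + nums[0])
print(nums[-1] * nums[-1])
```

529

insert 8 at 0 → [8, 6, 9, 0, 2]
nums[-1] = 9 → [8, 6, 9, 0, 9]
reverse → [9, 0, 9, 6, 8]
append nums[3]+nums[4] = 6+8 = 14 → [9, 0, 9, 6, 8, 14]
append nums[-1]+nums[0] = 14+9 = 23 → [9, 0, 9, 6, 8, 14, 23]
nums[-1]*nums[-1] = 23*23 = 529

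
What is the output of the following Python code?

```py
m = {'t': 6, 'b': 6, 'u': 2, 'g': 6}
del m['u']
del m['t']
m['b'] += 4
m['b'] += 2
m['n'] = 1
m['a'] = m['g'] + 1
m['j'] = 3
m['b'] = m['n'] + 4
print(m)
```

del 'u' → {'t': 6, 'b': 6, 'g': 6}
del 't' → {'b': 6, 'g': 6}
m['b'] = 6+4 = 10 → {'b': 10, 'g': 6}
m['b'] = 10+2 = 12 → {'b': 12, 'g': 6}
m['n'] = 1 → {'b': 12, 'g': 6, 'n': 1}
m['a'] = m['g']+1 = 7 → {'b': 12, 'g': 6, 'n': 1, 'a': 7}
m['j'] = 3 → {'b': 12, 'g': 6, 'n': 1, 'a': 7, 'j': 3}
m['b'] = m['n']+4 = 5 → {'b': 5, 'g': 6, 'n': 1, 'a': 7, 'j': 3}

{'b': 5, 'g': 6, 'n': 1, 'a': 7, 'j': 3}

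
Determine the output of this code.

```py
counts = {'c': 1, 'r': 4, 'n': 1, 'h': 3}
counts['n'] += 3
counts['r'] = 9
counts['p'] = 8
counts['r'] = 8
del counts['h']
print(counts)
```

{'c': 1, 'r': 8, 'n': 4, 'p': 8}

counts['n'] = 1+3 = 4 → {'c': 1, 'r': 4, 'n': 4, 'h': 3}
counts['r'] = 9 → {'c': 1, 'r': 9, 'n': 4, 'h': 3}
counts['p'] = 8 → {'c': 1, 'r': 9, 'n': 4, 'h': 3, 'p': 8}
counts['r'] = 8 → {'c': 1, 'r': 8, 'n': 4, 'h': 3, 'p': 8}
del 'h' → {'c': 1, 'r': 8, 'n': 4, 'p': 8}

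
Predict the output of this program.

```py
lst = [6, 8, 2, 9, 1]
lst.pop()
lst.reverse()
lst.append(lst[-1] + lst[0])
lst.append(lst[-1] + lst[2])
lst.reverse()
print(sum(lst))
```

63

pop() removes 1 → [6, 8, 2, 9]
reverse → [9, 2, 8, 6]
append lst[-1]+lst[0] = 6+9 = 15 → [9, 2, 8, 6, 15]
append lst[-1]+lst[2] = 15+8 = 23 → [9, 2, 8, 6, 15, 23]
reverse → [23, 15, 6, 8, 2, 9]
sum = 63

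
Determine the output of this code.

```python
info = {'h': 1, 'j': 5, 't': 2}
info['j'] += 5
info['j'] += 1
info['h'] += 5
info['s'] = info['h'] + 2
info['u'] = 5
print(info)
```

info['j'] = 5+5 = 10 → {'h': 1, 'j': 10, 't': 2}
info['j'] = 10+1 = 11 → {'h': 1, 'j': 11, 't': 2}
info['h'] = 1+5 = 6 → {'h': 6, 'j': 11, 't': 2}
info['s'] = info['h']+2 = 8 → {'h': 6, 'j': 11, 't': 2, 's': 8}
info['u'] = 5 → {'h': 6, 'j': 11, 't': 2, 's': 8, 'u': 5}

{'h': 6, 'j': 11, 't': 2, 's': 8, 'u': 5}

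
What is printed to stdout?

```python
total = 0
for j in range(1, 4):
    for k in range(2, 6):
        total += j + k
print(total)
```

j=1,k=2: total = 0+3 = 3
j=1,k=3: total = 3+4 = 7
j=1,k=4: total = 7+5 = 12
j=1,k=5: total = 12+6 = 18
j=2,k=2: total = 18+4 = 22
j=2,k=3: total = 22+5 = 27
j=2,k=4: total = 27+6 = 33
j=2,k=5: total = 33+7 = 40
j=3,k=2: total = 40+5 = 45
j=3,k=3: total = 45+6 = 51
j=3,k=4: total = 51+7 = 58
j=3,k=5: total = 58+8 = 66

66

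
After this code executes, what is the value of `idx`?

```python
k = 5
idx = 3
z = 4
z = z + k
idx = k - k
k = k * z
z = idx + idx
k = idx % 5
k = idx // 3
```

z = 4+5 = 9
idx = 5-5 = 0
k = 5*9 = 45
z = 0+0 = 0
k = 0%5 = 0
k = 0//3 = 0

0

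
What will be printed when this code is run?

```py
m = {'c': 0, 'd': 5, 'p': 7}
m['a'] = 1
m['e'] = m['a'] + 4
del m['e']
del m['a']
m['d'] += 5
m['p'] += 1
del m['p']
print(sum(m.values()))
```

m['a'] = 1 → {'c': 0, 'd': 5, 'p': 7, 'a': 1}
m['e'] = m['a']+4 = 5 → {'c': 0, 'd': 5, 'p': 7, 'a': 1, 'e': 5}
del 'e' → {'c': 0, 'd': 5, 'p': 7, 'a': 1}
del 'a' → {'c': 0, 'd': 5, 'p': 7}
m['d'] = 5+5 = 10 → {'c': 0, 'd': 10, 'p': 7}
m['p'] = 7+1 = 8 → {'c': 0, 'd': 10, 'p': 8}
del 'p' → {'c': 0, 'd': 10}
sum of values = 10

10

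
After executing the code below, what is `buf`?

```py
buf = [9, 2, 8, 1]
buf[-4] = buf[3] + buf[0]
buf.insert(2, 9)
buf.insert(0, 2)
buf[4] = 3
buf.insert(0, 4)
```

[4, 2, 10, 2, 9, 3, 1]

buf[-4] = buf[3]+buf[0] = 1+9 = 10 → [10, 2, 8, 1]
insert 9 at 2 → [10, 2, 9, 8, 1]
insert 2 at 0 → [2, 10, 2, 9, 8, 1]
buf[4] = 3 → [2, 10, 2, 9, 3, 1]
insert 4 at 0 → [4, 2, 10, 2, 9, 3, 1]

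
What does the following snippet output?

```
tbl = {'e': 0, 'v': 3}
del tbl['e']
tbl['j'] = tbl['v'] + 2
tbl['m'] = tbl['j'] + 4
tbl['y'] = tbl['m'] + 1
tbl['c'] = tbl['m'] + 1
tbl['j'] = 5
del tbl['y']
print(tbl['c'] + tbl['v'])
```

del 'e' → {'v': 3}
tbl['j'] = tbl['v']+2 = 5 → {'v': 3, 'j': 5}
tbl['m'] = tbl['j']+4 = 9 → {'v': 3, 'j': 5, 'm': 9}
tbl['y'] = tbl['m']+1 = 10 → {'v': 3, 'j': 5, 'm': 9, 'y': 10}
tbl['c'] = tbl['m']+1 = 10 → {'v': 3, 'j': 5, 'm': 9, 'y': 10, 'c': 10}
tbl['j'] = 5 → {'v': 3, 'j': 5, 'm': 9, 'y': 10, 'c': 10}
del 'y' → {'v': 3, 'j': 5, 'm': 9, 'c': 10}
tbl['c']+tbl['v'] = 10+3 = 13

13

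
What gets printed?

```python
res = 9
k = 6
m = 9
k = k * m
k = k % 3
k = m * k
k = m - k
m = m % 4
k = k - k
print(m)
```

1

k = 6*9 = 54
k = 54%3 = 0
k = 9*0 = 0
k = 9-0 = 9
m = 9%4 = 1
k = 9-9 = 0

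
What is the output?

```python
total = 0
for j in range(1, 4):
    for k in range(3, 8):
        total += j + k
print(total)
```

j=1,k=3: total = 0+4 = 4
j=1,k=4: total = 4+5 = 9
j=1,k=5: total = 9+6 = 15
j=1,k=6: total = 15+7 = 22
j=1,k=7: total = 22+8 = 30
j=2,k=3: total = 30+5 = 35
j=2,k=4: total = 35+6 = 41
j=2,k=5: total = 41+7 = 48
j=2,k=6: total = 48+8 = 56
j=2,k=7: total = 56+9 = 65
j=3,k=3: total = 65+6 = 71
j=3,k=4: total = 71+7 = 78
j=3,k=5: total = 78+8 = 86
j=3,k=6: total = 86+9 = 95
j=3,k=7: total = 95+10 = 105

105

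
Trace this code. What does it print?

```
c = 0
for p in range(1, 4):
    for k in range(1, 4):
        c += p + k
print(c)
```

p=1,k=1: c = 0+2 = 2
p=1,k=2: c = 2+3 = 5
p=1,k=3: c = 5+4 = 9
p=2,k=1: c = 9+3 = 12
p=2,k=2: c = 12+4 = 16
p=2,k=3: c = 16+5 = 21
p=3,k=1: c = 21+4 = 25
p=3,k=2: c = 25+5 = 30
p=3,k=3: c = 30+6 = 36

36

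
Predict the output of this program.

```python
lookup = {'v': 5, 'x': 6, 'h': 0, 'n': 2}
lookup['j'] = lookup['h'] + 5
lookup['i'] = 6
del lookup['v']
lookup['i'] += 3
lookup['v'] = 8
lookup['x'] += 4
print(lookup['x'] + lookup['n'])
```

12

lookup['j'] = lookup['h']+5 = 5 → {'v': 5, 'x': 6, 'h': 0, 'n': 2, 'j': 5}
lookup['i'] = 6 → {'v': 5, 'x': 6, 'h': 0, 'n': 2, 'j': 5, 'i': 6}
del 'v' → {'x': 6, 'h': 0, 'n': 2, 'j': 5, 'i': 6}
lookup['i'] = 6+3 = 9 → {'x': 6, 'h': 0, 'n': 2, 'j': 5, 'i': 9}
lookup['v'] = 8 → {'x': 6, 'h': 0, 'n': 2, 'j': 5, 'i': 9, 'v': 8}
lookup['x'] = 6+4 = 10 → {'x': 10, 'h': 0, 'n': 2, 'j': 5, 'i': 9, 'v': 8}
lookup['x']+lookup['n'] = 10+2 = 12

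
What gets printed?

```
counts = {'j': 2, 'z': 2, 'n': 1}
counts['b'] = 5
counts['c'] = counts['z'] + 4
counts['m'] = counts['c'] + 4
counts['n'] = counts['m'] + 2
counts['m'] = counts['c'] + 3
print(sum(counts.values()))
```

36

counts['b'] = 5 → {'j': 2, 'z': 2, 'n': 1, 'b': 5}
counts['c'] = counts['z']+4 = 6 → {'j': 2, 'z': 2, 'n': 1, 'b': 5, 'c': 6}
counts['m'] = counts['c']+4 = 10 → {'j': 2, 'z': 2, 'n': 1, 'b': 5, 'c': 6, 'm': 10}
counts['n'] = counts['m']+2 = 12 → {'j': 2, 'z': 2, 'n': 12, 'b': 5, 'c': 6, 'm': 10}
counts['m'] = counts['c']+3 = 9 → {'j': 2, 'z': 2, 'n': 12, 'b': 5, 'c': 6, 'm': 9}
sum of values = 36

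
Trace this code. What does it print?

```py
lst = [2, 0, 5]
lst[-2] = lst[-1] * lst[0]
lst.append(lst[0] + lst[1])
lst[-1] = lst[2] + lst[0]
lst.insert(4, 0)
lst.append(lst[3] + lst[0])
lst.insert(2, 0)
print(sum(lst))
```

33

lst[-2] = lst[-1]*lst[0] = 5*2 = 10 → [2, 10, 5]
append lst[0]+lst[1] = 2+10 = 12 → [2, 10, 5, 12]
lst[-1] = lst[2]+lst[0] = 5+2 = 7 → [2, 10, 5, 7]
insert 0 at 4 → [2, 10, 5, 7, 0]
append lst[3]+lst[0] = 7+2 = 9 → [2, 10, 5, 7, 0, 9]
insert 0 at 2 → [2, 10, 0, 5, 7, 0, 9]
sum = 33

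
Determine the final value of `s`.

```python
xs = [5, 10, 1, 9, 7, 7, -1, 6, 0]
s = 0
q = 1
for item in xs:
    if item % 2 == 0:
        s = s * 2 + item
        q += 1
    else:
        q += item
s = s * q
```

1664

item=5: not even; q=6
item=10: even, s = 0*2+10 = 10; q=7
item=1: not even; q=8
item=9: not even; q=17
item=7: not even; q=24
item=7: not even; q=31
item=-1: not even; q=30
item=6: even, s = 10*2+6 = 26; q=31
item=0: even, s = 26*2+0 = 52; q=32
s*q = 52*32 = 1664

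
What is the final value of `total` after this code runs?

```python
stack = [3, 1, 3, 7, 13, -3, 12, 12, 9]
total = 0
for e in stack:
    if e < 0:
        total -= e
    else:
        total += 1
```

11

e=3: not <0, total = 0+1 = 1
e=1: not <0, total = 1+1 = 2
e=3: not <0, total = 2+1 = 3
e=7: not <0, total = 3+1 = 4
e=13: not <0, total = 4+1 = 5
e=-3: <0, total = 5-(-3) = 8
e=12: not <0, total = 8+1 = 9
e=12: not <0, total = 9+1 = 10
e=9: not <0, total = 10+1 = 11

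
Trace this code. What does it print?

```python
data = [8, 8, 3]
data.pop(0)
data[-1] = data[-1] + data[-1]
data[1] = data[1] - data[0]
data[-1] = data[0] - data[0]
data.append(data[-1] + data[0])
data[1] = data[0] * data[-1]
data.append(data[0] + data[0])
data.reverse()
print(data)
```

pop(0) removes 8 → [8, 3]
data[-1] = data[-1]+data[-1] = 3+3 = 6 → [8, 6]
data[1] = data[1]-data[0] = 6-8 = -2 → [8, -2]
data[-1] = data[0]-data[0] = 8-8 = 0 → [8, 0]
append data[-1]+data[0] = 0+8 = 8 → [8, 0, 8]
data[1] = data[0]*data[-1] = 8*8 = 64 → [8, 64, 8]
append data[0]+data[0] = 8+8 = 16 → [8, 64, 8, 16]
reverse → [16, 8, 64, 8]

[16, 8, 64, 8]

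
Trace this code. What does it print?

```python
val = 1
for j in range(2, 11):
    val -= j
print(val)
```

-53

j=2: val = 1-2 = -1
j=3: val = (-1)-3 = -4
j=4: val = (-4)-4 = -8
j=5: val = (-8)-5 = -13
j=6: val = (-13)-6 = -19
j=7: val = (-19)-7 = -26
j=8: val = (-26)-8 = -34
j=9: val = (-34)-9 = -43
j=10: val = (-43)-10 = -53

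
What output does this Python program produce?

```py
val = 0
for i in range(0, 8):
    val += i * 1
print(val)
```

i=0: val = 0+0*1 = 0
i=1: val = 0+1*1 = 1
i=2: val = 1+2*1 = 3
i=3: val = 3+3*1 = 6
i=4: val = 6+4*1 = 10
i=5: val = 10+5*1 = 15
i=6: val = 15+6*1 = 21
i=7: val = 21+7*1 = 28

28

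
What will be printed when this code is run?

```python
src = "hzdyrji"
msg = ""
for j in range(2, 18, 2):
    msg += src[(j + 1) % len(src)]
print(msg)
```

j=2: add src[3]='y' → 'y'
j=4: add src[5]='j' → 'yj'
j=6: add src[0]='h' → 'yjh'
j=8: add src[2]='d' → 'yjhd'
j=10: add src[4]='r' → 'yjhdr'
j=12: add src[6]='i' → 'yjhdri'
j=14: add src[1]='z' → 'yjhdriz'
j=16: add src[3]='y' → 'yjhdrizy'

yjhdrizy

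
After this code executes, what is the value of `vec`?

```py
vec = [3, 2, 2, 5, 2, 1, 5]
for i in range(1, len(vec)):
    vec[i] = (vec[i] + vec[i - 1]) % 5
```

[3, 0, 2, 2, 4, 0, 0]

i=1: vec[1] = (2+3)%5 = 0 → [3, 0, 2, 5, 2, 1, 5]
i=2: vec[2] = (2+0)%5 = 2 → [3, 0, 2, 5, 2, 1, 5]
i=3: vec[3] = (5+2)%5 = 2 → [3, 0, 2, 2, 2, 1, 5]
i=4: vec[4] = (2+2)%5 = 4 → [3, 0, 2, 2, 4, 1, 5]
i=5: vec[5] = (1+4)%5 = 0 → [3, 0, 2, 2, 4, 0, 5]
i=6: vec[6] = (5+0)%5 = 0 → [3, 0, 2, 2, 4, 0, 0]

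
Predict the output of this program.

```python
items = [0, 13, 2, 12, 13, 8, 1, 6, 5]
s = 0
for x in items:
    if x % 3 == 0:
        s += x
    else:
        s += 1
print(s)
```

x=0: %3==0, s = 0+0 = 0
x=13: not %3==0, s = 0+1 = 1
x=2: not %3==0, s = 1+1 = 2
x=12: %3==0, s = 2+12 = 14
x=13: not %3==0, s = 14+1 = 15
x=8: not %3==0, s = 15+1 = 16
x=1: not %3==0, s = 16+1 = 17
x=6: %3==0, s = 17+6 = 23
x=5: not %3==0, s = 23+1 = 24

24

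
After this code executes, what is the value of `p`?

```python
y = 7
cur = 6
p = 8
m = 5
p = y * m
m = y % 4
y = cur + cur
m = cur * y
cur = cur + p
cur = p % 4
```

35

p = 7*5 = 35
m = 7%4 = 3
y = 6+6 = 12
m = 6*12 = 72
cur = 6+35 = 41
cur = 35%4 = 3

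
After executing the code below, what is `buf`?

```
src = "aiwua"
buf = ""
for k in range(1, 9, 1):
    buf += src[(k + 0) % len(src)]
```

k=1: add src[1]='i' → 'i'
k=2: add src[2]='w' → 'iw'
k=3: add src[3]='u' → 'iwu'
k=4: add src[4]='a' → 'iwua'
k=5: add src[0]='a' → 'iwuaa'
k=6: add src[1]='i' → 'iwuaai'
k=7: add src[2]='w' → 'iwuaaiw'
k=8: add src[3]='u' → 'iwuaaiwu'

'iwuaaiwu'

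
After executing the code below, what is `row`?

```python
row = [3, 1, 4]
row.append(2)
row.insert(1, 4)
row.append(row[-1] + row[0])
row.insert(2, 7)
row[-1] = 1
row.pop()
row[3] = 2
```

append 2 → [3, 1, 4, 2]
insert 4 at 1 → [3, 4, 1, 4, 2]
append row[-1]+row[0] = 2+3 = 5 → [3, 4, 1, 4, 2, 5]
insert 7 at 2 → [3, 4, 7, 1, 4, 2, 5]
row[-1] = 1 → [3, 4, 7, 1, 4, 2, 1]
pop() removes 1 → [3, 4, 7, 1, 4, 2]
row[3] = 2 → [3, 4, 7, 2, 4, 2]

[3, 4, 7, 2, 4, 2]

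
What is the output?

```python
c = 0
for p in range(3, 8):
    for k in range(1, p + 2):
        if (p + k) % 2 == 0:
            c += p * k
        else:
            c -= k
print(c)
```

202

p=3,k=1: even sum, c = 0+3 = 3
p=3,k=2: odd sum, c = 3-2 = 1
p=3,k=3: even sum, c = 1+9 = 10
p=3,k=4: odd sum, c = 10-4 = 6
p=4,k=1: odd sum, c = 6-1 = 5
p=4,k=2: even sum, c = 5+8 = 13
p=4,k=3: odd sum, c = 13-3 = 10
p=4,k=4: even sum, c = 10+16 = 26
p=4,k=5: odd sum, c = 26-5 = 21
p=5,k=1: even sum, c = 21+5 = 26
p=5,k=2: odd sum, c = 26-2 = 24
p=5,k=3: even sum, c = 24+15 = 39
p=5,k=4: odd sum, c = 39-4 = 35
p=5,k=5: even sum, c = 35+25 = 60
p=5,k=6: odd sum, c = 60-6 = 54
p=6,k=1: odd sum, c = 54-1 = 53
p=6,k=2: even sum, c = 53+12 = 65
p=6,k=3: odd sum, c = 65-3 = 62
p=6,k=4: even sum, c = 62+24 = 86
p=6,k=5: odd sum, c = 86-5 = 81
p=6,k=6: even sum, c = 81+36 = 117
p=6,k=7: odd sum, c = 117-7 = 110
p=7,k=1: even sum, c = 110+7 = 117
p=7,k=2: odd sum, c = 117-2 = 115
p=7,k=3: even sum, c = 115+21 = 136
p=7,k=4: odd sum, c = 136-4 = 132
p=7,k=5: even sum, c = 132+35 = 167
p=7,k=6: odd sum, c = 167-6 = 161
p=7,k=7: even sum, c = 161+49 = 210
p=7,k=8: odd sum, c = 210-8 = 202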